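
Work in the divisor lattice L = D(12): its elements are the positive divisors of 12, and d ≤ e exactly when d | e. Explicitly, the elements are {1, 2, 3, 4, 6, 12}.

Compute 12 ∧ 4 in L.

4

12 ∧ 4 = 4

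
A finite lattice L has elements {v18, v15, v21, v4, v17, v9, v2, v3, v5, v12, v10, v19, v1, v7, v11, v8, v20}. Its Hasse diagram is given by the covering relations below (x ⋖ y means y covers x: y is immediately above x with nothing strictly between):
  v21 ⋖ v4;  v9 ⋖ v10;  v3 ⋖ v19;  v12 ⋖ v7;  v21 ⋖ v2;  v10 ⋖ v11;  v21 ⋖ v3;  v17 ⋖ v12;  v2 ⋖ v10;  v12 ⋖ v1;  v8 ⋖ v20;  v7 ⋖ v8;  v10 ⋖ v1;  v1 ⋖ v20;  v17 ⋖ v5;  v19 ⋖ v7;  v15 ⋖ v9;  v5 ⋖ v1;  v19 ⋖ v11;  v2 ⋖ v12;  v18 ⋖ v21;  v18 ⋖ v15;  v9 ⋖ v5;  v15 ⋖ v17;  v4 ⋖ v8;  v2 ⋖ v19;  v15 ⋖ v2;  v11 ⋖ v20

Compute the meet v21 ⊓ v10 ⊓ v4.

Common lower bounds of {v21, v10, v4}: v18, v21.
The greatest among these is v21.

v21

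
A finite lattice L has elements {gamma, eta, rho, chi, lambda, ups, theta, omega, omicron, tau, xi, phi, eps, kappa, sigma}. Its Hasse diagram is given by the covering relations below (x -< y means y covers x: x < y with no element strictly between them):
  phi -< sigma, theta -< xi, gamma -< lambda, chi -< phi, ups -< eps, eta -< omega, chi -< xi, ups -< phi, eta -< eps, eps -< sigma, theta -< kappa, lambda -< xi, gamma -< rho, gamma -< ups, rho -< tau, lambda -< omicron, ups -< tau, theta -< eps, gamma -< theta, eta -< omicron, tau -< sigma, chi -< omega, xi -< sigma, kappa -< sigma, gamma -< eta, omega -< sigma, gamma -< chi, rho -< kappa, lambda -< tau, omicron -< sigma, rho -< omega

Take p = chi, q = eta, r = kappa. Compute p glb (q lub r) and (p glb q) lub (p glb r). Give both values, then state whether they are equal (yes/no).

q lub r = sigma, so p glb (q lub r) = chi glb sigma = chi.
p glb q = gamma and p glb r = gamma, so (p glb q) lub (p glb r) = gamma lub gamma = gamma.
Equal: no.

chi; gamma; no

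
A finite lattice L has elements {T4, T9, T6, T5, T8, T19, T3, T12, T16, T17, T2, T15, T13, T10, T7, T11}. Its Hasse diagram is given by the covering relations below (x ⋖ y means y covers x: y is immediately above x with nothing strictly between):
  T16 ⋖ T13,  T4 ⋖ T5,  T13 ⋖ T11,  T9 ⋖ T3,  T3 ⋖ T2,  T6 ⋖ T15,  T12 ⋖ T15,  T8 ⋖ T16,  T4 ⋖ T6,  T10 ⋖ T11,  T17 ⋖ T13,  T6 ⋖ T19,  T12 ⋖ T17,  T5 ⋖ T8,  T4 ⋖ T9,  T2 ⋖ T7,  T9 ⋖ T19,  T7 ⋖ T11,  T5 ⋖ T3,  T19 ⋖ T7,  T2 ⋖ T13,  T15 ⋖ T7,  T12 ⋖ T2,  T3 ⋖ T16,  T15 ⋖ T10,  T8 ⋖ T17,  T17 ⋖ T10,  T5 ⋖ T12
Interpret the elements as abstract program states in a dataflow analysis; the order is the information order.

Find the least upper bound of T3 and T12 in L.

Common upper bounds of {T3, T12}: T11, T13, T2, T7.
The least among these is T2.

T2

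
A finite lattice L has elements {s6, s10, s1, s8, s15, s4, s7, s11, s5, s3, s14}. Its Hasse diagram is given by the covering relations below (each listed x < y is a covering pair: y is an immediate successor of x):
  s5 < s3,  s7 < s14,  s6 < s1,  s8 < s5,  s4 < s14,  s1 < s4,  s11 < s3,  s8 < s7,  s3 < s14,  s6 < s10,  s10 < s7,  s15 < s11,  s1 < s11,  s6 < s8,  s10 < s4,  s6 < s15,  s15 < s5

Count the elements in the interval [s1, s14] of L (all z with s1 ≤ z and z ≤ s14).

The interval [s1, s14] = {s1, s11, s14, s3, s4}, which has 5 elements.

5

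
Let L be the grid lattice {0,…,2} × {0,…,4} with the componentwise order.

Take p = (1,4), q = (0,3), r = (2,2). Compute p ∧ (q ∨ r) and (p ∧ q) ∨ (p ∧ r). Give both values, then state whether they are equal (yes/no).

q ∨ r = (2,3), so p ∧ (q ∨ r) = (1,4) ∧ (2,3) = (1,3).
p ∧ q = (0,3) and p ∧ r = (1,2), so (p ∧ q) ∨ (p ∧ r) = (0,3) ∨ (1,2) = (1,3).
Equal: yes.

(1,3); (1,3); yes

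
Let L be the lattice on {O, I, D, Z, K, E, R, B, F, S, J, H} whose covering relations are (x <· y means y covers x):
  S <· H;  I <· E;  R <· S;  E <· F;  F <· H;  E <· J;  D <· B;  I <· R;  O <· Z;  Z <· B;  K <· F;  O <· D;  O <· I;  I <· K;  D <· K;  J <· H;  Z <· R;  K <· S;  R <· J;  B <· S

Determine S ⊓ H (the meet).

Common lower bounds of {S, H}: B, D, I, K, O, R, S, Z.
The greatest among these is S.

S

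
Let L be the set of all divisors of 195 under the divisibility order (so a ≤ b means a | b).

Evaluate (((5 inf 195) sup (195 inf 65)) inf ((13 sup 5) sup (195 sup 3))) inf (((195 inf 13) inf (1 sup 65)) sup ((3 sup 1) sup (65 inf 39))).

5 ∧ 195 = 5
195 ∧ 65 = 65
5 ∨ 65 = 65
13 ∨ 5 = 65
195 ∨ 3 = 195
65 ∨ 195 = 195
65 ∧ 195 = 65
195 ∧ 13 = 13
1 ∨ 65 = 65
13 ∧ 65 = 13
3 ∨ 1 = 3
65 ∧ 39 = 13
3 ∨ 13 = 39
13 ∨ 39 = 39
65 ∧ 39 = 13

13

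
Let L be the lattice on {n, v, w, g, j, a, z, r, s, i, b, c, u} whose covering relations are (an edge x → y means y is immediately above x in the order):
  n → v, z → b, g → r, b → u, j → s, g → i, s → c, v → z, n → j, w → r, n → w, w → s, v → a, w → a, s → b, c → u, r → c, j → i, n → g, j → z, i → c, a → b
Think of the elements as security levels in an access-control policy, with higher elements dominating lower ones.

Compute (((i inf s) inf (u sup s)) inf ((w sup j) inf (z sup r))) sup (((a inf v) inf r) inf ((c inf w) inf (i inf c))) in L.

i ∧ s = j
u ∨ s = u
j ∧ u = j
w ∨ j = s
z ∨ r = u
s ∧ u = s
j ∧ s = j
a ∧ v = v
v ∧ r = n
c ∧ w = w
i ∧ c = i
w ∧ i = n
n ∧ n = n
j ∨ n = j

j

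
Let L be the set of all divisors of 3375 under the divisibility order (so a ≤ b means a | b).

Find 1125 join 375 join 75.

Common upper bounds of {1125, 375, 75}: 1125, 3375.
The least among these is 1125.

1125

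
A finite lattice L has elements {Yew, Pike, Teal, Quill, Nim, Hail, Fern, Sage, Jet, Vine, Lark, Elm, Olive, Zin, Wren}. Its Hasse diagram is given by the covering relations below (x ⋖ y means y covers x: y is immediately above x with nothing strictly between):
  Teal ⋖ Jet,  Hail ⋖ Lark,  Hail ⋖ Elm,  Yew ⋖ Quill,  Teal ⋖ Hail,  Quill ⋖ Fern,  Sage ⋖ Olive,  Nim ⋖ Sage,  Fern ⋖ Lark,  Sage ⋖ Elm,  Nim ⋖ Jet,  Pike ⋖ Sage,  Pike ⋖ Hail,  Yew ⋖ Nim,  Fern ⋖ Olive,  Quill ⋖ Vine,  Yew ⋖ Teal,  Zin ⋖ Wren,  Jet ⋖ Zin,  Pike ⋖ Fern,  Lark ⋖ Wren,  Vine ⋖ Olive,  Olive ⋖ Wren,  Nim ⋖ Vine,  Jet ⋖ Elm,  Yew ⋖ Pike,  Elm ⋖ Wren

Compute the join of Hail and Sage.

Elm

Common upper bounds of {Hail, Sage}: Elm, Wren.
The least among these is Elm.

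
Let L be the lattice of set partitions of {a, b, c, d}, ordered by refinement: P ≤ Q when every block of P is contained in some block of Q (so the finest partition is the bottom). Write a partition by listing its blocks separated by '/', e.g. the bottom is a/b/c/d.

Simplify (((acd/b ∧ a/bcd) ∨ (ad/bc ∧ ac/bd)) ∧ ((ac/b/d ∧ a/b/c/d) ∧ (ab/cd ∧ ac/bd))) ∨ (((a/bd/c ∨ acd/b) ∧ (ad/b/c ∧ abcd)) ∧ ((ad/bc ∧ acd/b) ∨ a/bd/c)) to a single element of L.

acd/b ∧ a/bcd = a/b/cd
ad/bc ∧ ac/bd = a/b/c/d
a/b/cd ∨ a/b/c/d = a/b/cd
ac/b/d ∧ a/b/c/d = a/b/c/d
ab/cd ∧ ac/bd = a/b/c/d
a/b/c/d ∧ a/b/c/d = a/b/c/d
a/b/cd ∧ a/b/c/d = a/b/c/d
a/bd/c ∨ acd/b = abcd
ad/b/c ∧ abcd = ad/b/c
abcd ∧ ad/b/c = ad/b/c
ad/bc ∧ acd/b = ad/b/c
ad/b/c ∨ a/bd/c = abd/c
ad/b/c ∧ abd/c = ad/b/c
a/b/c/d ∨ ad/b/c = ad/b/c

ad/b/c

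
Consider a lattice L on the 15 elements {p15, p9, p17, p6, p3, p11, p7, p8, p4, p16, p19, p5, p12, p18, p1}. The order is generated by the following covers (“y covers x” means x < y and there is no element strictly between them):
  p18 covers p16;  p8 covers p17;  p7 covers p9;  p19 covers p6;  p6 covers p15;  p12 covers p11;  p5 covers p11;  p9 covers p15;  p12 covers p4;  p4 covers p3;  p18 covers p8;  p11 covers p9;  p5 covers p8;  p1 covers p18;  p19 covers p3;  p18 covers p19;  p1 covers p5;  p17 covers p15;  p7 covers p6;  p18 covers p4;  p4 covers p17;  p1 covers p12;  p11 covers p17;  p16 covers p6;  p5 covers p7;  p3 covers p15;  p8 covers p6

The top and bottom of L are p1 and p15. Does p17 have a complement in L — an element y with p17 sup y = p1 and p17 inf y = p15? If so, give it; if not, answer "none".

For every candidate y, either p17 ∨ y ≠ p1 or p17 ∧ y ≠ p15; no complement exists.

none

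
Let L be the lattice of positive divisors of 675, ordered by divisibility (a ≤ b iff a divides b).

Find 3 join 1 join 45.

In the divisibility order, the join is the least common multiple: lcm(3, 1, 45) = 45.

45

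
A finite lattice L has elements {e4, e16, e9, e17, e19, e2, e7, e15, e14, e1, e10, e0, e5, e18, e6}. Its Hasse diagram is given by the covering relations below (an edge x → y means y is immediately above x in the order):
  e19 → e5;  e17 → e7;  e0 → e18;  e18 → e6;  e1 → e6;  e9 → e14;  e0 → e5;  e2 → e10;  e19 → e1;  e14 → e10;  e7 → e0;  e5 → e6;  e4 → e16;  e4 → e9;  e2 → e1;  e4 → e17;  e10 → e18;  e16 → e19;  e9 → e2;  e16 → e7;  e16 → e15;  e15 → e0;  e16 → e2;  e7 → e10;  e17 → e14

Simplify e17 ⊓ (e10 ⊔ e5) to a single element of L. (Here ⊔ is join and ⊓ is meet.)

e10 ∨ e5 = e6
e17 ∧ e6 = e17

e17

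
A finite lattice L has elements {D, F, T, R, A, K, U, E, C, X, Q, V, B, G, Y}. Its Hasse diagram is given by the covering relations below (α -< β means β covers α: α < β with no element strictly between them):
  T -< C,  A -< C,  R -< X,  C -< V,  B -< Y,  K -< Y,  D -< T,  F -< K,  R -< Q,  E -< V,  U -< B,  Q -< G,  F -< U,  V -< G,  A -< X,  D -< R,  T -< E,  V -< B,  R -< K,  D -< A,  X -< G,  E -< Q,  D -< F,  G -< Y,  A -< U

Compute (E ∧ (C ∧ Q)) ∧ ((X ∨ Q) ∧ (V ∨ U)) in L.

T

C ∧ Q = T
E ∧ T = T
X ∨ Q = G
V ∨ U = B
G ∧ B = V
T ∧ V = T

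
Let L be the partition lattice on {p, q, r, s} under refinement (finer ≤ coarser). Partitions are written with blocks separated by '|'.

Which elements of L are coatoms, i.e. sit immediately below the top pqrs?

pqr|s, pqs|r, pq|rs, prs|q, pr|qs, ps|qr, p|qrs

The coatoms are exactly the elements covered by pqrs: pqr|s, pqs|r, pq|rs, prs|q, pr|qs, ps|qr, p|qrs.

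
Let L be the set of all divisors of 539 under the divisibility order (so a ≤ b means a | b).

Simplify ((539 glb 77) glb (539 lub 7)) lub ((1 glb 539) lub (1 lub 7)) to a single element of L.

77

539 ∧ 77 = 77
539 ∨ 7 = 539
77 ∧ 539 = 77
1 ∧ 539 = 1
1 ∨ 7 = 7
1 ∨ 7 = 7
77 ∨ 7 = 77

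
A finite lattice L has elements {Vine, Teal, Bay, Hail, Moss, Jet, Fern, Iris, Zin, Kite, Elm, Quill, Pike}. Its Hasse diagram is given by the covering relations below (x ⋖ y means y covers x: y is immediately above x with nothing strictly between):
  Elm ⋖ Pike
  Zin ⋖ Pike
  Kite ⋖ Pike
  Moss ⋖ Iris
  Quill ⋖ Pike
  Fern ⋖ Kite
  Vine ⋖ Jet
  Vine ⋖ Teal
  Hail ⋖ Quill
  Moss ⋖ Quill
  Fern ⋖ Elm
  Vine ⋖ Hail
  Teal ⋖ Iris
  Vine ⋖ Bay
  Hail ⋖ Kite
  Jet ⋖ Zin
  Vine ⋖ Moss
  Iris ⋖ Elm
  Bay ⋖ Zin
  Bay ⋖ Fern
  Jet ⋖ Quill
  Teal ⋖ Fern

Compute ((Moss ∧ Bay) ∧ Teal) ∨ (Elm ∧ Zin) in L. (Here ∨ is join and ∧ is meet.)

Moss ∧ Bay = Vine
Vine ∧ Teal = Vine
Elm ∧ Zin = Bay
Vine ∨ Bay = Bay

Bay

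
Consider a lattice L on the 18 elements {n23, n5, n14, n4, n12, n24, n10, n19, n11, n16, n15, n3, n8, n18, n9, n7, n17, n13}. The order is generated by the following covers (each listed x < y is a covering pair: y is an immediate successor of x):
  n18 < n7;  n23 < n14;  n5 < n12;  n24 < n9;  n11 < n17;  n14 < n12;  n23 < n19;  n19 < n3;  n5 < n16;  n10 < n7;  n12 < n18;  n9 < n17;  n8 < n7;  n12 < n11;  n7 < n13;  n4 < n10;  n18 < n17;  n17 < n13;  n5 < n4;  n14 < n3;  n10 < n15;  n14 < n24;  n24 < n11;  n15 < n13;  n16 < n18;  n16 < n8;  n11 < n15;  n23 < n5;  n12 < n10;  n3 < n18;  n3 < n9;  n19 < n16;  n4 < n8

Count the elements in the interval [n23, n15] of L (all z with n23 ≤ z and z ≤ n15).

The interval [n23, n15] = {n10, n11, n12, n14, n15, n23, n24, n4, n5}, which has 9 elements.

9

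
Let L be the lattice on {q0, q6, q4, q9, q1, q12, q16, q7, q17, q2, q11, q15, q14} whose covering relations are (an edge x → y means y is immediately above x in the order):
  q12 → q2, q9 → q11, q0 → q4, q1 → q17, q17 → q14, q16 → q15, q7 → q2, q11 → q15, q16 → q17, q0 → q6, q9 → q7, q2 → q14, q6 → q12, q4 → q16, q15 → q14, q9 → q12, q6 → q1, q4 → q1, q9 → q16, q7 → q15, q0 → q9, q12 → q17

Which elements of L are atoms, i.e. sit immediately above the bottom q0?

The atoms are exactly the elements that cover q0: q4, q6, q9.

q4, q6, q9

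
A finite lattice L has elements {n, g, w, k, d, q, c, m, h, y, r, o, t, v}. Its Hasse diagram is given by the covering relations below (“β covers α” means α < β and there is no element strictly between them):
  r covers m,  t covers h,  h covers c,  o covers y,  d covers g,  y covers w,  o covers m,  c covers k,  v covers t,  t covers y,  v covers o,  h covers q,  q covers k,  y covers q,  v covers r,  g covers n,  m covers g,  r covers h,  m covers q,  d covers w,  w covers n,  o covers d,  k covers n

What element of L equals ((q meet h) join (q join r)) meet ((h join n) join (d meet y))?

h

q ∧ h = q
q ∨ r = r
q ∨ r = r
h ∨ n = h
d ∧ y = w
h ∨ w = t
r ∧ t = h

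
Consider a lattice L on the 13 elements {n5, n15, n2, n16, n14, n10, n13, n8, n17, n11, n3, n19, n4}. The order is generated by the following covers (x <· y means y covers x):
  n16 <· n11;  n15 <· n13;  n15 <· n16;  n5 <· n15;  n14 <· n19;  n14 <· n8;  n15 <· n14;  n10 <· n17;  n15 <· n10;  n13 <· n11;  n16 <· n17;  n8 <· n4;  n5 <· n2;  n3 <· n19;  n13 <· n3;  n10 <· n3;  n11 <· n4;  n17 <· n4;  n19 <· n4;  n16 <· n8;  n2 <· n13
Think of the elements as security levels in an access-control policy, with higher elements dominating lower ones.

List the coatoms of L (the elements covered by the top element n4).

The coatoms are exactly the elements covered by n4: n11, n17, n19, n8.

n11, n17, n19, n8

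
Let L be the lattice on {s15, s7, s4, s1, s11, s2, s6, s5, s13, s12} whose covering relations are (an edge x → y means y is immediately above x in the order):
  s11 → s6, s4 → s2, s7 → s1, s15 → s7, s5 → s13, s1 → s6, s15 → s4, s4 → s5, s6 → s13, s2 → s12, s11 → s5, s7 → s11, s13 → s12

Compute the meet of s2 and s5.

Common lower bounds of {s2, s5}: s15, s4.
The greatest among these is s4.

s4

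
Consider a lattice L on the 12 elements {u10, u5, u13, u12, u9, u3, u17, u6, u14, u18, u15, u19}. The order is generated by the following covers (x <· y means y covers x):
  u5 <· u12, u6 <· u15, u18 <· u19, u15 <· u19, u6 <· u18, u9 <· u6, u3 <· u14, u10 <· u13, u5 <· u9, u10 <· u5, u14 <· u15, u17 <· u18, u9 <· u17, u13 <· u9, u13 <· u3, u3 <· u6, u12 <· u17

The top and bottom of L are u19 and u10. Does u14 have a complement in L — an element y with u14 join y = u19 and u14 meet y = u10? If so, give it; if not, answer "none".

u12

Need y with u14 ∨ y = u19 and u14 ∧ y = u10.
Checking each element gives: u12.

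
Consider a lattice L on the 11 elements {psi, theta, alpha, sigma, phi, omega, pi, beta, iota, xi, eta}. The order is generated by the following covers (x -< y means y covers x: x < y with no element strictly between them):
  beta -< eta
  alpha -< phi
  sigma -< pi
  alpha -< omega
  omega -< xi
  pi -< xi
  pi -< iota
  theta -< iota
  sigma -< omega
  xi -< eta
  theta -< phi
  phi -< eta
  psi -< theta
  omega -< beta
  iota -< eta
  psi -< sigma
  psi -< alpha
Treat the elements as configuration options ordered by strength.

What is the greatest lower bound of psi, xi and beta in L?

psi

Common lower bounds of {psi, xi, beta}: psi.
The greatest among these is psi.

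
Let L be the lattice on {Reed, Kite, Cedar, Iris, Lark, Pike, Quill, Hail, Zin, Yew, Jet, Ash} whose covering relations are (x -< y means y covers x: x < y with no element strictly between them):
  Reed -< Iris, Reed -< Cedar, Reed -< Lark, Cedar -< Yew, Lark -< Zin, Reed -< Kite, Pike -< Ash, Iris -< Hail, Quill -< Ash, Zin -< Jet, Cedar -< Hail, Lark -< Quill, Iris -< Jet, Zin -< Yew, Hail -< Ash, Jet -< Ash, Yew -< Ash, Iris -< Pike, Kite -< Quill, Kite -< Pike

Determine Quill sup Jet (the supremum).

Common upper bounds of {Quill, Jet}: Ash.
The least among these is Ash.

Ash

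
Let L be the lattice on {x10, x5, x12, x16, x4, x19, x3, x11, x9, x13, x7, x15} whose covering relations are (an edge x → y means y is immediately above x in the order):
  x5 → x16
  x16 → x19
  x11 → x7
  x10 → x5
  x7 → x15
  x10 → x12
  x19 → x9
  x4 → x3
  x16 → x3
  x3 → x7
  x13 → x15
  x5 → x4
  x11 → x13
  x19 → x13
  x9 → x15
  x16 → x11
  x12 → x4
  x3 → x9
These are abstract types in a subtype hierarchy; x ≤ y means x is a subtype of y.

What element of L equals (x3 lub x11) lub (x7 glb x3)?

x7

x3 ∨ x11 = x7
x7 ∧ x3 = x3
x7 ∨ x3 = x7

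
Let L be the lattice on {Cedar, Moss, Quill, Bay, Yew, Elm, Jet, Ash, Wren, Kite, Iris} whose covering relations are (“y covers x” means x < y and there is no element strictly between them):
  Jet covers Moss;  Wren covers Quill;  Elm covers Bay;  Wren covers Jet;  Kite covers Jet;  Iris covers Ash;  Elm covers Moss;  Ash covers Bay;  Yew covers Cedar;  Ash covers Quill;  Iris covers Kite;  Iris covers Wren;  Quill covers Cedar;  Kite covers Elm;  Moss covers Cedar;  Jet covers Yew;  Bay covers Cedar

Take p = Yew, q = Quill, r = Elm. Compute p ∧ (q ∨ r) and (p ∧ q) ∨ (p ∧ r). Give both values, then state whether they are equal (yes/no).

Yew; Cedar; no

q ∨ r = Iris, so p ∧ (q ∨ r) = Yew ∧ Iris = Yew.
p ∧ q = Cedar and p ∧ r = Cedar, so (p ∧ q) ∨ (p ∧ r) = Cedar ∨ Cedar = Cedar.
Equal: no.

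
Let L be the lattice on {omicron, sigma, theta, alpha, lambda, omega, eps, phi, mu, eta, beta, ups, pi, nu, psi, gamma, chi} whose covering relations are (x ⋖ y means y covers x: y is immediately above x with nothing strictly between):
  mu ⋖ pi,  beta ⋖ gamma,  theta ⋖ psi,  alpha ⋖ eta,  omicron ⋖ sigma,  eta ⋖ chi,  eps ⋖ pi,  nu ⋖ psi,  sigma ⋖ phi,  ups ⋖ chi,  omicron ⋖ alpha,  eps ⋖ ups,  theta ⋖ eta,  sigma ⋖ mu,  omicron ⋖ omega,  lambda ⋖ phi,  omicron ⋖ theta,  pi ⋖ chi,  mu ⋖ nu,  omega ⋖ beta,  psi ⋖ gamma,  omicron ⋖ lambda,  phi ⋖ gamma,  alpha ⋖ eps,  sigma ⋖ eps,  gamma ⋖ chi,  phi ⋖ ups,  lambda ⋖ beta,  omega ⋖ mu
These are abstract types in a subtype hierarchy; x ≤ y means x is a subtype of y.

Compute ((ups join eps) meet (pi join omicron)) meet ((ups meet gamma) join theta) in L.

sigma

ups ∨ eps = ups
pi ∨ omicron = pi
ups ∧ pi = eps
ups ∧ gamma = phi
phi ∨ theta = gamma
eps ∧ gamma = sigma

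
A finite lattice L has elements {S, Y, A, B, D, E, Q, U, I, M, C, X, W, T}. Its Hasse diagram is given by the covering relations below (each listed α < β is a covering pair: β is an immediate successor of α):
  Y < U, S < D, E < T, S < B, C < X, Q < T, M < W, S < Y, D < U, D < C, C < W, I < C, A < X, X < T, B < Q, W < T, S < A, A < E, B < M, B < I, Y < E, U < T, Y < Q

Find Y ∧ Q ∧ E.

Y

Common lower bounds of {Y, Q, E}: S, Y.
The greatest among these is Y.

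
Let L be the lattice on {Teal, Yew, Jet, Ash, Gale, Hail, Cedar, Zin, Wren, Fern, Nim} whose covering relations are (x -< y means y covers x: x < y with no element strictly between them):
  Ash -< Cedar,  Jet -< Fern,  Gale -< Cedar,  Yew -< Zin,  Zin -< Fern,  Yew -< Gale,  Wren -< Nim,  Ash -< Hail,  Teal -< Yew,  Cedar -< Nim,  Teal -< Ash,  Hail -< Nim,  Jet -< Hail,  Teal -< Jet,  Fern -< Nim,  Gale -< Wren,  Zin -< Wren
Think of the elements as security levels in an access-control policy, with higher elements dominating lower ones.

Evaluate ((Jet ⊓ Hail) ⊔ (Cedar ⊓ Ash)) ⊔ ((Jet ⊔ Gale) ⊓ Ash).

Hail

Jet ∧ Hail = Jet
Cedar ∧ Ash = Ash
Jet ∨ Ash = Hail
Jet ∨ Gale = Nim
Nim ∧ Ash = Ash
Hail ∨ Ash = Hail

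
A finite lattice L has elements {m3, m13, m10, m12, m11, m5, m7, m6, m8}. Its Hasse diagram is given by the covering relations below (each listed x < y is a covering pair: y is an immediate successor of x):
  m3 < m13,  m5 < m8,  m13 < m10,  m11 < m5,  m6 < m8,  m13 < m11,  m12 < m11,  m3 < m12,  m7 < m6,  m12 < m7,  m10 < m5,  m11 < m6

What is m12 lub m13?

m11

Common upper bounds of {m12, m13}: m11, m5, m6, m8.
The least among these is m11.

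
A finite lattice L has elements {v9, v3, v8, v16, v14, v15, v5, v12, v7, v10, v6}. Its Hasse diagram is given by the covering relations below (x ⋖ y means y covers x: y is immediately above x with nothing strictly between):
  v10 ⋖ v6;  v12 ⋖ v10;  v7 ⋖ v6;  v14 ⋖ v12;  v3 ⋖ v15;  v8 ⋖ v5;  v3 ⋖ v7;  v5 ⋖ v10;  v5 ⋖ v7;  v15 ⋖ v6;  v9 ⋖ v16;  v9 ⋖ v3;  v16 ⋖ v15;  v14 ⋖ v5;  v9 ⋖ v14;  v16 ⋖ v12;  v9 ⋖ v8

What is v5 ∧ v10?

v5

Common lower bounds of {v5, v10}: v14, v5, v8, v9.
The greatest among these is v5.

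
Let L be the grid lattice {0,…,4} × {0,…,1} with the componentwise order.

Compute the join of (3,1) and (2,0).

(3,1)

Common upper bounds of {(3,1), (2,0)}: (3,1), (4,1).
The least among these is (3,1).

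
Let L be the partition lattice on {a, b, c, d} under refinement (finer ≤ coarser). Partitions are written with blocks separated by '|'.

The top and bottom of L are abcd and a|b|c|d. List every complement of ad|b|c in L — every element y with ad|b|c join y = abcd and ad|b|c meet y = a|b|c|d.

Need y with ad|b|c ∨ y = abcd and ad|b|c ∧ y = a|b|c|d.
Checking each element gives: abc|d, ab|cd, ac|bd, a|bcd.

abc|d, ab|cd, ac|bd, a|bcd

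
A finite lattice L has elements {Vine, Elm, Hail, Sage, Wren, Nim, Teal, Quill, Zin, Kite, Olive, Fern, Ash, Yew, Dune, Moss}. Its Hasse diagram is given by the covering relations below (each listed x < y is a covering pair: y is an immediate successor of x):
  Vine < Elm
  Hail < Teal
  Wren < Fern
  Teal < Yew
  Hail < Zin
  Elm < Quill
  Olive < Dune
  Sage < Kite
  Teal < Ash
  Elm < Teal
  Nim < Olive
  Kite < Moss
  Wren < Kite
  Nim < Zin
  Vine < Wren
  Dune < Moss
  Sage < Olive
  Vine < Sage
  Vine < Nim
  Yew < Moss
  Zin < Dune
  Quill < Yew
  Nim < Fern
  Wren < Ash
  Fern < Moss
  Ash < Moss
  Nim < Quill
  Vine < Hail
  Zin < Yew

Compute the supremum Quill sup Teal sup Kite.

Moss

Common upper bounds of {Quill, Teal, Kite}: Moss.
The least among these is Moss.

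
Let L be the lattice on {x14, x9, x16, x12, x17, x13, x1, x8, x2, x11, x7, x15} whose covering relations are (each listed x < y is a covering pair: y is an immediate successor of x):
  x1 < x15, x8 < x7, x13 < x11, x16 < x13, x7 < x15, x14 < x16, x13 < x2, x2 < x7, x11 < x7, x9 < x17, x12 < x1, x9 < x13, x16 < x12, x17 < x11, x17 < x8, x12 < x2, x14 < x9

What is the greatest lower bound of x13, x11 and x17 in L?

x9

Common lower bounds of {x13, x11, x17}: x14, x9.
The greatest among these is x9.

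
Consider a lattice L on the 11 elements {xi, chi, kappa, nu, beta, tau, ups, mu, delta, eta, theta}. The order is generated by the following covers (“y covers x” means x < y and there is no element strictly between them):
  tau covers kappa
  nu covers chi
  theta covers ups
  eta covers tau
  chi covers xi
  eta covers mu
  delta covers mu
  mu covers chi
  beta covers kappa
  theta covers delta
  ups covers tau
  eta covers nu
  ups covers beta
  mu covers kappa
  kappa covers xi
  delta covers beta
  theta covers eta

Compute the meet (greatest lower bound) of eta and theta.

Common lower bounds of {eta, theta}: chi, eta, kappa, mu, nu, tau, xi.
The greatest among these is eta.

eta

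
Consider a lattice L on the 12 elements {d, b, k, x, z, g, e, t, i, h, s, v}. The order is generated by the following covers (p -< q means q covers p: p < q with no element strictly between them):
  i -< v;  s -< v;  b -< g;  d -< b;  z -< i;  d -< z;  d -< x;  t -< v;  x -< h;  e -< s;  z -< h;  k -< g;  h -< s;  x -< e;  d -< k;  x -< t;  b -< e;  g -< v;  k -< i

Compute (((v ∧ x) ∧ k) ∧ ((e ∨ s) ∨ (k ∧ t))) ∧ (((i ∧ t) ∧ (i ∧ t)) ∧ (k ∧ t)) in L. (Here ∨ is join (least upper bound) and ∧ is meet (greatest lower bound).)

d

v ∧ x = x
x ∧ k = d
e ∨ s = s
k ∧ t = d
s ∨ d = s
d ∧ s = d
i ∧ t = d
i ∧ t = d
d ∧ d = d
k ∧ t = d
d ∧ d = d
d ∧ d = d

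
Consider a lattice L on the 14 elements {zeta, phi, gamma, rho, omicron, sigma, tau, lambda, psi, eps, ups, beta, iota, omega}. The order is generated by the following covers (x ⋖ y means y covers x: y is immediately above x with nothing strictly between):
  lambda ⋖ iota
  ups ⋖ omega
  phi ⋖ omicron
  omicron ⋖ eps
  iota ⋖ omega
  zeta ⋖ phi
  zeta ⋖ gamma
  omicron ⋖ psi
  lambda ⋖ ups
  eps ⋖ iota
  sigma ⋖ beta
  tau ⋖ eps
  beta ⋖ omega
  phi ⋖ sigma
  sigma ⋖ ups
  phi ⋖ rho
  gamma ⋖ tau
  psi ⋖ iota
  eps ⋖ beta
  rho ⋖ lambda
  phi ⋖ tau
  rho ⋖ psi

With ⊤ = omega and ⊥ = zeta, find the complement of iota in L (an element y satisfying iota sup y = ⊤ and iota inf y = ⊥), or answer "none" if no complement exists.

For every candidate y, either iota ∨ y ≠ omega or iota ∧ y ≠ zeta; no complement exists.

none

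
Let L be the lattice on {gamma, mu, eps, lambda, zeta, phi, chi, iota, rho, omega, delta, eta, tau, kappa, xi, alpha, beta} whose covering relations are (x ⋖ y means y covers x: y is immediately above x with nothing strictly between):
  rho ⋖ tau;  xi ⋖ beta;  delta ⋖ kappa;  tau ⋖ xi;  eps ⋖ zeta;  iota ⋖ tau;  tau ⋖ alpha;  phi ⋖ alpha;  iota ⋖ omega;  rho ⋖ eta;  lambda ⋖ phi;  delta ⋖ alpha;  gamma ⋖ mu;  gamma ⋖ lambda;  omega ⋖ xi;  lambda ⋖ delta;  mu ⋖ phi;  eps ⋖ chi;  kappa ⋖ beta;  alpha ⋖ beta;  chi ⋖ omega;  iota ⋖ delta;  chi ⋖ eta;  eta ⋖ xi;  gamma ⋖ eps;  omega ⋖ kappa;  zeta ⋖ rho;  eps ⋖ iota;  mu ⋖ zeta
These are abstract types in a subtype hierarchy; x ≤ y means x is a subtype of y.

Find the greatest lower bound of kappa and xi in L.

omega

Common lower bounds of {kappa, xi}: chi, eps, gamma, iota, omega.
The greatest among these is omega.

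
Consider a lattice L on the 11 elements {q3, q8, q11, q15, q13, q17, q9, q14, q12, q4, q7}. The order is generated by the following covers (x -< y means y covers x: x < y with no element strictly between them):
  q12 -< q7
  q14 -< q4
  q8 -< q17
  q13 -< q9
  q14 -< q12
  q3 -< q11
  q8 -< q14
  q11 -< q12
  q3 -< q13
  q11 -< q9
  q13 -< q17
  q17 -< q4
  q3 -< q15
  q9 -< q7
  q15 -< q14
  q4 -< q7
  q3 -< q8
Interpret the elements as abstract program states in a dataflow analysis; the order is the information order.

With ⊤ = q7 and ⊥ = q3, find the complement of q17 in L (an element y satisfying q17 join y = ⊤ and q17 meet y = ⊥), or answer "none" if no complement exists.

Need y with q17 ∨ y = q7 and q17 ∧ y = q3.
Checking each element gives: q11.

q11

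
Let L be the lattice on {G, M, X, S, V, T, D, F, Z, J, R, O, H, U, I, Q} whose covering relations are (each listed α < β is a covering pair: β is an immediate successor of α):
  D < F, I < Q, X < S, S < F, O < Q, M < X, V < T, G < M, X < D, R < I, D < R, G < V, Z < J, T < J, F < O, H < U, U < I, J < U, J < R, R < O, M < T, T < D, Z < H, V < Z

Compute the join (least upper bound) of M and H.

Common upper bounds of {M, H}: I, Q, U.
The least among these is U.

U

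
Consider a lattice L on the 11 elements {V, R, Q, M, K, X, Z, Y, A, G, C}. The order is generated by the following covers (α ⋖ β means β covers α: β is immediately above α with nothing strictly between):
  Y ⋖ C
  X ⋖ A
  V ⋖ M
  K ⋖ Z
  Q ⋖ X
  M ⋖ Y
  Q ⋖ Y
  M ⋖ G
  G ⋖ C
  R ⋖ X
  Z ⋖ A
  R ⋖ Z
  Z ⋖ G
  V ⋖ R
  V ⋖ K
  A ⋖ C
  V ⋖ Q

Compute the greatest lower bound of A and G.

Common lower bounds of {A, G}: K, R, V, Z.
The greatest among these is Z.

Z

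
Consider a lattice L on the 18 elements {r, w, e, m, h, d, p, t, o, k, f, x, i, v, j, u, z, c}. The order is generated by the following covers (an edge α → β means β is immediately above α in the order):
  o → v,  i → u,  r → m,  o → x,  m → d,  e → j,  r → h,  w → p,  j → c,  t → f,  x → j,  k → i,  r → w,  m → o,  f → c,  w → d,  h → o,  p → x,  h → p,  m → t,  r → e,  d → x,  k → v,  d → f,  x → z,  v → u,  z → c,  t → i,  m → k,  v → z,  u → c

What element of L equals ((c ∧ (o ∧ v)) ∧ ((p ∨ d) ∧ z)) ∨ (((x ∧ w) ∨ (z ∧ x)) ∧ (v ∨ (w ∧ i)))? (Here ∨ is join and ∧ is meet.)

o

o ∧ v = o
c ∧ o = o
p ∨ d = x
x ∧ z = x
o ∧ x = o
x ∧ w = w
z ∧ x = x
w ∨ x = x
w ∧ i = r
v ∨ r = v
x ∧ v = o
o ∨ o = o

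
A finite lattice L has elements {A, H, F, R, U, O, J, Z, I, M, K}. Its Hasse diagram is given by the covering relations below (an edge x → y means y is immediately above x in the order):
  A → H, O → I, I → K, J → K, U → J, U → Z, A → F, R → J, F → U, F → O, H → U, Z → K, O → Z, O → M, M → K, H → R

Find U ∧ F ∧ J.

F

Common lower bounds of {U, F, J}: A, F.
The greatest among these is F.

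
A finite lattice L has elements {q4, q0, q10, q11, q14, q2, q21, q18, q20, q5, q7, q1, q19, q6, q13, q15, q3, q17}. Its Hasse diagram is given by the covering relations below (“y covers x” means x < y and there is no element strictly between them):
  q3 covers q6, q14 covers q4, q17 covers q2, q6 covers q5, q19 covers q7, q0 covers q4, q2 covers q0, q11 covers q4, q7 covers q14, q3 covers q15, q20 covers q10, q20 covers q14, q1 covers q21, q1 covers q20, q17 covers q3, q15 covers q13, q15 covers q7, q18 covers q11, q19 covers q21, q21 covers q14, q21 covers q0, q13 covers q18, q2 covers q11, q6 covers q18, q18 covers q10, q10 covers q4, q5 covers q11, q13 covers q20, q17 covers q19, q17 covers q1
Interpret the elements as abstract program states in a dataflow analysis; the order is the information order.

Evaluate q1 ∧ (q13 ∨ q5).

q13 ∨ q5 = q3
q1 ∧ q3 = q20

q20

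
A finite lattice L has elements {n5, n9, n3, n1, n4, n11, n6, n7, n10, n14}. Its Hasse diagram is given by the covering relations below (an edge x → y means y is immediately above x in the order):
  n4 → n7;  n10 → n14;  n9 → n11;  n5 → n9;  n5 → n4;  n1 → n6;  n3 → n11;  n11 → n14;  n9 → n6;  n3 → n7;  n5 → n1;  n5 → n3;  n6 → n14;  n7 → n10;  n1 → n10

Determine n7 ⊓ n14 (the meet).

Common lower bounds of {n7, n14}: n3, n4, n5, n7.
The greatest among these is n7.

n7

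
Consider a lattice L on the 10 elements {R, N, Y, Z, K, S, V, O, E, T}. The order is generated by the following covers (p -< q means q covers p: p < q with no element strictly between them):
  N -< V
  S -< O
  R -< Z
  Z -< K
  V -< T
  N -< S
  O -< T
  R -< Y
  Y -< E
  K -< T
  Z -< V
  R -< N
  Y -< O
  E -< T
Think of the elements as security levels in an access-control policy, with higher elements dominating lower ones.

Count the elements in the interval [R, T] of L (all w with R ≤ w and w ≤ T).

The interval [R, T] = {E, K, N, O, R, S, T, V, Y, Z}, which has 10 elements.

10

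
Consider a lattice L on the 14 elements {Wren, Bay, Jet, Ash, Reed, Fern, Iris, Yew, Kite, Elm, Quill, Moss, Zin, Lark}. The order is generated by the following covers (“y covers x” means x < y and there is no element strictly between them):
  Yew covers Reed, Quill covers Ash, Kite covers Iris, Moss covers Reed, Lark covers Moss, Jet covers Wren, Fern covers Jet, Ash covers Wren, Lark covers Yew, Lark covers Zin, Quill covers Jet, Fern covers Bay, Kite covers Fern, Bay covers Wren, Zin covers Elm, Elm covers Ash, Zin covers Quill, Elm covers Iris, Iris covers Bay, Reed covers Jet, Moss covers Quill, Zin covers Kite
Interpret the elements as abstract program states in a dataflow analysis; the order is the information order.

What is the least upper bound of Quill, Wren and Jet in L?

Quill

Common upper bounds of {Quill, Wren, Jet}: Lark, Moss, Quill, Zin.
The least among these is Quill.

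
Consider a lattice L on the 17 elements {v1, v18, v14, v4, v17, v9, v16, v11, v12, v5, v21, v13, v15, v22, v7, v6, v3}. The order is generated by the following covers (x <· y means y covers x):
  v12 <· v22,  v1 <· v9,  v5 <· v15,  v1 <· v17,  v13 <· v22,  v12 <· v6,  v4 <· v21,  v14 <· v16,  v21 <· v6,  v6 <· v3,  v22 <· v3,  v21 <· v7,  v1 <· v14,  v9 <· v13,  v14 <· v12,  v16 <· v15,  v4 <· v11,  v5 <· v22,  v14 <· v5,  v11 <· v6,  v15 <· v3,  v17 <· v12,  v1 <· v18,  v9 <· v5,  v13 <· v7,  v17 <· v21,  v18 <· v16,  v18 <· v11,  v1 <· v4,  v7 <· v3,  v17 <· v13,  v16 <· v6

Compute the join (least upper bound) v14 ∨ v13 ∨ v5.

v22

Common upper bounds of {v14, v13, v5}: v22, v3.
The least among these is v22.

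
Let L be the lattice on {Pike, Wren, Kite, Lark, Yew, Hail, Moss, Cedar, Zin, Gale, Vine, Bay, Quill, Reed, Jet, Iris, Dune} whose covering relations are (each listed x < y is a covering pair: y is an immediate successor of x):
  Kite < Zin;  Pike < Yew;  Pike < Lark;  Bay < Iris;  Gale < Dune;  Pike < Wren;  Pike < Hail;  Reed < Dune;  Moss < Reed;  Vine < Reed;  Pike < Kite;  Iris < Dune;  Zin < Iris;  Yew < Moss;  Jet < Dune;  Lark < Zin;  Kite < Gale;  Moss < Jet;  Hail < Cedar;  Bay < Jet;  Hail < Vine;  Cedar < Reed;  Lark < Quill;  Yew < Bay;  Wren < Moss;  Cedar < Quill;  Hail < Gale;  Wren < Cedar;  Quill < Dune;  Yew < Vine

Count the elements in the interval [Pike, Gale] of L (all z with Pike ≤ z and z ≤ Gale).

4

The interval [Pike, Gale] = {Gale, Hail, Kite, Pike}, which has 4 elements.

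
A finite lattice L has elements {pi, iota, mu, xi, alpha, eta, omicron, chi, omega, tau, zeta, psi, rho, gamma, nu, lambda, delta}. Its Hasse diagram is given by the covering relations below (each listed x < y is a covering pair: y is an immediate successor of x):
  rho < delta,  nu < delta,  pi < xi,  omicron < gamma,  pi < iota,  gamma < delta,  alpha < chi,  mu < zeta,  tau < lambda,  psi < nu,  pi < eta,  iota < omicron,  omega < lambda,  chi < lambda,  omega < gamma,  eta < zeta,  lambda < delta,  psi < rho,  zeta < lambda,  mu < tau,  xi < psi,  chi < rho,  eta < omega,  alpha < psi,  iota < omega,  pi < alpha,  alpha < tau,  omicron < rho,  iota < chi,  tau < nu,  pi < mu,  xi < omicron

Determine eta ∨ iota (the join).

Common upper bounds of {eta, iota}: delta, gamma, lambda, omega.
The least among these is omega.

omega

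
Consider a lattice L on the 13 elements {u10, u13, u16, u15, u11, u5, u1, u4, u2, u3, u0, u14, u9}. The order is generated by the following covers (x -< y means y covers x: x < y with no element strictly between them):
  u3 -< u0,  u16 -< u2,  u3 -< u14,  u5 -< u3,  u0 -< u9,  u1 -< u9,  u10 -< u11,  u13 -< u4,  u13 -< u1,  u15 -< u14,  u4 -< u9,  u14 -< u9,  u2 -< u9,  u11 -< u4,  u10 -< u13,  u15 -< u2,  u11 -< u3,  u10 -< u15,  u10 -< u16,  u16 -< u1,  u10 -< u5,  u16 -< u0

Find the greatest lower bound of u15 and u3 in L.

u10

Common lower bounds of {u15, u3}: u10.
The greatest among these is u10.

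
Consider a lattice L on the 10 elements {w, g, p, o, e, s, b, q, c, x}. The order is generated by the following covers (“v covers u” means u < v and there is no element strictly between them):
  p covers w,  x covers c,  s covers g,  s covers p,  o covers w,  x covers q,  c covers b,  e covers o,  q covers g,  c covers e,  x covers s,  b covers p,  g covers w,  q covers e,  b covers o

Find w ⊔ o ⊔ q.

q

Common upper bounds of {w, o, q}: q, x.
The least among these is q.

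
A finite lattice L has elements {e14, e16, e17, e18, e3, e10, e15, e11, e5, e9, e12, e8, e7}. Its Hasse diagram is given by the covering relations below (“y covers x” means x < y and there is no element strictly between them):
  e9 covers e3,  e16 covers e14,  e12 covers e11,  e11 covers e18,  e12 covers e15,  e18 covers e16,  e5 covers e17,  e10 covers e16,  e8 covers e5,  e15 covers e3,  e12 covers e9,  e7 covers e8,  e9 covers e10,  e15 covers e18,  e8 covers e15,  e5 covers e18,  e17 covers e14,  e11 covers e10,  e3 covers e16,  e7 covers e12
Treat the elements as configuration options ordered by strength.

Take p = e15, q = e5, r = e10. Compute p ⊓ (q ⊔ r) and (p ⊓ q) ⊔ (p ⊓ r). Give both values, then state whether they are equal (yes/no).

e15; e18; no

q ⊔ r = e7, so p ⊓ (q ⊔ r) = e15 ⊓ e7 = e15.
p ⊓ q = e18 and p ⊓ r = e16, so (p ⊓ q) ⊔ (p ⊓ r) = e18 ⊔ e16 = e18.
Equal: no.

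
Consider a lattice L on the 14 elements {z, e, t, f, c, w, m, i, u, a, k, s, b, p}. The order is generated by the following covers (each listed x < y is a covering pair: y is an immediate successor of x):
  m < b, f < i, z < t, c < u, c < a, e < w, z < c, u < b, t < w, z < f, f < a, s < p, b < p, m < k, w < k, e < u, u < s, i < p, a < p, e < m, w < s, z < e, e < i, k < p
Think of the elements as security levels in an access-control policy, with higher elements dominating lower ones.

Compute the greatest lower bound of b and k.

m

Common lower bounds of {b, k}: e, m, z.
The greatest among these is m.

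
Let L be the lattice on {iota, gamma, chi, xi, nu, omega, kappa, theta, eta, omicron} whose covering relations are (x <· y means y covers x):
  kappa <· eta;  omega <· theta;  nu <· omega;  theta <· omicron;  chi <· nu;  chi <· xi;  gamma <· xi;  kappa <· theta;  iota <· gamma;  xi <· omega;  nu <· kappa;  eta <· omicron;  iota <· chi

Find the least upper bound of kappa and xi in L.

Common upper bounds of {kappa, xi}: omicron, theta.
The least among these is theta.

theta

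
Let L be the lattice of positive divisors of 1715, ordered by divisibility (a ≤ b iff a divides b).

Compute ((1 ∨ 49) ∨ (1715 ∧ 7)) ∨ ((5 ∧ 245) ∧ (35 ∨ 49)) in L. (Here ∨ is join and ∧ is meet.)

1 ∨ 49 = 49
1715 ∧ 7 = 7
49 ∨ 7 = 49
5 ∧ 245 = 5
35 ∨ 49 = 245
5 ∧ 245 = 5
49 ∨ 5 = 245

245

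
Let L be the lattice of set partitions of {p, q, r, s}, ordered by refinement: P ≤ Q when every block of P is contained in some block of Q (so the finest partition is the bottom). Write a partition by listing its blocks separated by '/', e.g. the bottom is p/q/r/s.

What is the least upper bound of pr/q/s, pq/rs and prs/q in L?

pqrs

Common upper bounds of {pr/q/s, pq/rs, prs/q}: pqrs.
The least among these is pqrs.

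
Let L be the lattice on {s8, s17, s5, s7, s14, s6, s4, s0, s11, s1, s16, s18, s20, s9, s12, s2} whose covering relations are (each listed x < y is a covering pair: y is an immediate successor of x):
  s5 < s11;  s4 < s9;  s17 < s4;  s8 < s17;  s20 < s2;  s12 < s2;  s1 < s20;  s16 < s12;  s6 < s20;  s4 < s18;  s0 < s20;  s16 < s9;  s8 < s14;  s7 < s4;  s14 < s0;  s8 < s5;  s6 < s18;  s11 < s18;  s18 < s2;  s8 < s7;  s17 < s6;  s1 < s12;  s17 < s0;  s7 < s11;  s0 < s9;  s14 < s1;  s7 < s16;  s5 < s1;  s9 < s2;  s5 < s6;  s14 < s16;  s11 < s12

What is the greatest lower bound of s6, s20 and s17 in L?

s17

Common lower bounds of {s6, s20, s17}: s17, s8.
The greatest among these is s17.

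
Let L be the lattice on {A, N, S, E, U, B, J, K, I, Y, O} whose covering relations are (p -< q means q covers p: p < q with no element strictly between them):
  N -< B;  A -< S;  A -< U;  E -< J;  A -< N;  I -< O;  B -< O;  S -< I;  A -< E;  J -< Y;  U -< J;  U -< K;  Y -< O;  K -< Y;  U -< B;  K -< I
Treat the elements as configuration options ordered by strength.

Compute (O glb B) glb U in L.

O ∧ B = B
B ∧ U = U

U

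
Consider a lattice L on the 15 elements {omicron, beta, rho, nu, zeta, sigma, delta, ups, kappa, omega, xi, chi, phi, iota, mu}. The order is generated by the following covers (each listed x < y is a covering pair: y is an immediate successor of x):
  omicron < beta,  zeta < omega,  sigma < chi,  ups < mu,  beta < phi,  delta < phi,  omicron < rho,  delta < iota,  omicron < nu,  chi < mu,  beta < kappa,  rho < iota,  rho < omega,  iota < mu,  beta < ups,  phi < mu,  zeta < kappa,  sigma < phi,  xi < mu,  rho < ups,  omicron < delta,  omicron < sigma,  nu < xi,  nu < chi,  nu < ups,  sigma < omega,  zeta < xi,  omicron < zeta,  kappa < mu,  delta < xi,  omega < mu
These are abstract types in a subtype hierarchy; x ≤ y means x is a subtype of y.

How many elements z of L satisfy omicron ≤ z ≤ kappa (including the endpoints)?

The interval [omicron, kappa] = {beta, kappa, omicron, zeta}, which has 4 elements.

4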